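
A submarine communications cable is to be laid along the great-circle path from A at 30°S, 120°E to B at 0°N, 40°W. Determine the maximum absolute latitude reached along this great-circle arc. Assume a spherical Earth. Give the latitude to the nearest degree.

The great circle lies in the plane with unit normal n̂ = (p₁ × p₂)/|p₁ × p₂|.
Here n̂_z ≈ -0.510; the vertex latitude is φ_max = arccos|n̂_z| ≈ 59.4°.

≈ 59°S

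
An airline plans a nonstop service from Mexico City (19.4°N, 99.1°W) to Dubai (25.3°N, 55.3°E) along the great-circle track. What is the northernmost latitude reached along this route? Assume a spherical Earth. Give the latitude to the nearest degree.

The great circle lies in the plane with unit normal n̂ = (p₁ × p₂)/|p₁ × p₂|.
Here n̂_z ≈ +0.473; the vertex latitude is φ_max = arccos|n̂_z| ≈ 61.8°.

≈ 62°N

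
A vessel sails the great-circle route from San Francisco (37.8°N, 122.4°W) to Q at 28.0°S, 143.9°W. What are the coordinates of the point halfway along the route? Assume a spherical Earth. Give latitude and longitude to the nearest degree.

Convert each endpoint to a unit vector on the sphere (x = cos φ cos λ, y = cos φ sin λ, z = sin φ).
The central angle between the endpoints is δ = arccos(p₁·p₂) ≈ 1.201 rad (68.8°).
Interpolate at f = 1/2 with slerp weights a = sin((1−f)δ)/sin δ ≈ 0.606, b = sin(fδ)/sin δ ≈ 0.606.
p = a·p₁ + b·p₂ ≈ (-0.689, -0.720, 0.087); φ = arcsin(p_z) ≈ 4.99°, λ = atan2(p_y, p_x) ≈ -133.75°.

≈ 5°N, 134°W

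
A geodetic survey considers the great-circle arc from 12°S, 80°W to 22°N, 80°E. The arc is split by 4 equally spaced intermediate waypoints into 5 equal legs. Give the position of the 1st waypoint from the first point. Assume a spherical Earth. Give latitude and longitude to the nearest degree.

Convert each endpoint to a unit vector on the sphere (x = cos φ cos λ, y = cos φ sin λ, z = sin φ).
The central angle between the endpoints is δ = arccos(p₁·p₂) ≈ 2.766 rad (158.5°).
Interpolate at f = 1/5 with slerp weights a = sin((1−f)δ)/sin δ ≈ 2.181, b = sin(fδ)/sin δ ≈ 1.430.
p = a·p₁ + b·p₂ ≈ (0.601, -0.795, 0.082); φ = arcsin(p_z) ≈ 4.72°, λ = atan2(p_y, p_x) ≈ -52.93°.

≈ 5°N, 53°W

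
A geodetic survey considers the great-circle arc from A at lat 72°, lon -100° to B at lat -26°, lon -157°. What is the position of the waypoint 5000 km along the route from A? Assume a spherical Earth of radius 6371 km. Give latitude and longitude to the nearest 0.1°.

Convert each endpoint to a unit vector on the sphere (x = cos φ cos λ, y = cos φ sin λ, z = sin φ).
The central angle between the endpoints is δ = arccos(p₁·p₂) ≈ 1.840 rad (105.4°). The total great-circle distance is δ·R ≈ 1.840 × 6371 ≈ 11721 km, so the target fraction is f = 5000/11721 ≈ 0.427.
Interpolate at f ≈ 0.427 with slerp weights a = sin((1−f)δ)/sin δ ≈ 0.902, b = sin(fδ)/sin δ ≈ 0.733.
p = a·p₁ + b·p₂ ≈ (-0.655, -0.532, 0.537); φ = arcsin(p_z) ≈ 32.46°, λ = atan2(p_y, p_x) ≈ -140.91°.

≈ lat 32.5°, lon -140.9°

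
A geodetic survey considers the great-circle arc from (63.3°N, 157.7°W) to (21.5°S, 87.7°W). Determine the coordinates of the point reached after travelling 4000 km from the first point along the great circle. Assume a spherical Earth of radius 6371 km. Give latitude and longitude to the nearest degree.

≈ (37°N, 117°W)

From cos δ = sin φ₁ sin φ₂ + cos φ₁ cos φ₂ cos Δλ, the central angle is δ ≈ 1.756 rad (100.6°). The total great-circle distance is δ·R ≈ 1.756 × 6371 ≈ 11189 km, so the target fraction is f = 4000/11189 ≈ 0.357.
Interpolate at f ≈ 0.357 with slerp weights a = sin((1−f)δ)/sin δ ≈ 0.920, b = sin(fδ)/sin δ ≈ 0.598.
p = a·p₁ + b·p₂ ≈ (-0.360, -0.712, 0.602); φ = arcsin(p_z) ≈ 37.04°, λ = atan2(p_y, p_x) ≈ -116.81°.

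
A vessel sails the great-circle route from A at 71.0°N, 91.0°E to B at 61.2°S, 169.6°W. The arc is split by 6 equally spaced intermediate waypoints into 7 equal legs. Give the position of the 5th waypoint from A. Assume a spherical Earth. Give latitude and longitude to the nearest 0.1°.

≈ 23.0°S, 163.5°E

From cos δ = sin φ₁ sin φ₂ + cos φ₁ cos φ₂ cos Δλ, the central angle is δ ≈ 2.595 rad (148.7°).
Interpolate at f = 5/7 with slerp weights a = sin((1−f)δ)/sin δ ≈ 1.299, b = sin(fδ)/sin δ ≈ 1.847.
p = a·p₁ + b·p₂ ≈ (-0.883, 0.262, -0.390); φ = arcsin(p_z) ≈ -22.98°, λ = atan2(p_y, p_x) ≈ 163.46°.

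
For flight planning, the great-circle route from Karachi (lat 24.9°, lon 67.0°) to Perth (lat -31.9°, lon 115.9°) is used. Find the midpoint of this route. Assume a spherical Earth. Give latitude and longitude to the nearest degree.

≈ lat -4°, lon 91°

Write both endpoints as unit vectors p₁, p₂ with components (cos φ cos λ, cos φ sin λ, sin φ).
The central angle between the endpoints is δ = arccos(p₁·p₂) ≈ 1.283 rad (73.5°).
Interpolate at f = 1/2 with slerp weights a = sin((1−f)δ)/sin δ ≈ 0.624, b = sin(fδ)/sin δ ≈ 0.624.
p = a·p₁ + b·p₂ ≈ (-0.010, 0.998, -0.067); φ = arcsin(p_z) ≈ -3.84°, λ = atan2(p_y, p_x) ≈ 90.59°.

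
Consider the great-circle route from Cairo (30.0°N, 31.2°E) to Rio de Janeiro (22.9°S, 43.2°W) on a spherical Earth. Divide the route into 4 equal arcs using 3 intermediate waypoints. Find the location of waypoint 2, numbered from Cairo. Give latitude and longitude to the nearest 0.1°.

Write both endpoints as unit vectors p₁, p₂ with components (cos φ cos λ, cos φ sin λ, sin φ).
The central angle between the endpoints is δ = arccos(p₁·p₂) ≈ 1.551 rad (88.9°).
Interpolate at f = 2/4 with slerp weights a = sin((1−f)δ)/sin δ ≈ 0.700, b = sin(fδ)/sin δ ≈ 0.700.
p = a·p₁ + b·p₂ ≈ (0.989, -0.127, 0.078); φ = arcsin(p_z) ≈ 4.45°, λ = atan2(p_y, p_x) ≈ -7.34°.

≈ 4.5°N, 7.3°W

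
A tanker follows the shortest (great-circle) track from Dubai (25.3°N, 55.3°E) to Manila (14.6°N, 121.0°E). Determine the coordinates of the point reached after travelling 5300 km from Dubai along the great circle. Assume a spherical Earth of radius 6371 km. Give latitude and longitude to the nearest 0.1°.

Convert each endpoint to a unit vector on the sphere (x = cos φ cos λ, y = cos φ sin λ, z = sin φ).
The central angle between the endpoints is δ = arccos(p₁·p₂) ≈ 1.084 rad (62.1°). The total great-circle distance is δ·R ≈ 1.084 × 6371 ≈ 6906 km, so the target fraction is f = 5300/6906 ≈ 0.767.
Interpolate at f ≈ 0.767 with slerp weights a = sin((1−f)δ)/sin δ ≈ 0.282, b = sin(fδ)/sin δ ≈ 0.836.
p = a·p₁ + b·p₂ ≈ (-0.272, 0.904, 0.331); φ = arcsin(p_z) ≈ 19.36°, λ = atan2(p_y, p_x) ≈ 106.73°.

≈ 19.4°N, 106.7°E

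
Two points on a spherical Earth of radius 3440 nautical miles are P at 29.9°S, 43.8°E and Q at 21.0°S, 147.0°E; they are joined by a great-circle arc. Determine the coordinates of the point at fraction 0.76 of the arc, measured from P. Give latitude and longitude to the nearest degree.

The haversine formula gives a central angle δ ≈ 1.577 rad (90.4°) between the endpoints.
Interpolate at f = 0.76 with slerp weights a = sin((1−f)δ)/sin δ ≈ 0.370, b = sin(fδ)/sin δ ≈ 0.932.
p = a·p₁ + b·p₂ ≈ (-0.498, 0.695, -0.518); φ = arcsin(p_z) ≈ -31.20°, λ = atan2(p_y, p_x) ≈ 125.62°.

≈ 31°S, 126°E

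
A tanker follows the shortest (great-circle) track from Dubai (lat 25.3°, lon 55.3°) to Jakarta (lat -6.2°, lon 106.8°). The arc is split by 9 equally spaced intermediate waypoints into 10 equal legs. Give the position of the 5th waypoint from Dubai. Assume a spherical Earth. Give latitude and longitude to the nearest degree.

≈ lat 11°, lon 82°

The haversine formula gives a central angle δ ≈ 1.032 rad (59.1°) between the endpoints.
Interpolate at f = 5/10 with slerp weights a = sin((1−f)δ)/sin δ ≈ 0.575, b = sin(fδ)/sin δ ≈ 0.575.
p = a·p₁ + b·p₂ ≈ (0.131, 0.974, 0.184); φ = arcsin(p_z) ≈ 10.58°, λ = atan2(p_y, p_x) ≈ 82.36°.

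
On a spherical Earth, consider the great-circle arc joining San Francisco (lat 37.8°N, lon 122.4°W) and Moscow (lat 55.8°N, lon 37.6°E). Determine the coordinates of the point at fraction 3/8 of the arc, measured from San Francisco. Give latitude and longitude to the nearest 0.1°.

≈ lat 68.4°N, lon 106.4°W

Write both endpoints as unit vectors p₁, p₂ with components (cos φ cos λ, cos φ sin λ, sin φ).
The central angle between the endpoints is δ = arccos(p₁·p₂) ≈ 1.481 rad (84.9°).
Interpolate at f = 3/8 with slerp weights a = sin((1−f)δ)/sin δ ≈ 0.802, b = sin(fδ)/sin δ ≈ 0.529.
p = a·p₁ + b·p₂ ≈ (-0.104, -0.354, 0.930); φ = arcsin(p_z) ≈ 68.37°, λ = atan2(p_y, p_x) ≈ -106.37°.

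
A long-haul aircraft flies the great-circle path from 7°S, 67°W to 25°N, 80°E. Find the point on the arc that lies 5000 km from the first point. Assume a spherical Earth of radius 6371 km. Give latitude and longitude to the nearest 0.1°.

≈ 17.5°N, 28.8°W

From cos δ = sin φ₁ sin φ₂ + cos φ₁ cos φ₂ cos Δλ, the central angle is δ ≈ 2.508 rad (143.7°). The total great-circle distance is δ·R ≈ 2.508 × 6371 ≈ 15979 km, so the target fraction is f = 5000/15979 ≈ 0.313.
Interpolate at f ≈ 0.313 with slerp weights a = sin((1−f)δ)/sin δ ≈ 1.670, b = sin(fδ)/sin δ ≈ 1.194.
p = a·p₁ + b·p₂ ≈ (0.835, -0.460, 0.301); φ = arcsin(p_z) ≈ 17.52°, λ = atan2(p_y, p_x) ≈ -28.84°.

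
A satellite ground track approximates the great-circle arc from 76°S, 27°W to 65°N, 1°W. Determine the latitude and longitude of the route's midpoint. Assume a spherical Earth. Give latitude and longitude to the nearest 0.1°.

The haversine formula gives a central angle δ ≈ 2.478 rad (142.0°) between the endpoints.
Interpolate at f = 1/2 with slerp weights a = sin((1−f)δ)/sin δ ≈ 1.534, b = sin(fδ)/sin δ ≈ 1.534.
p = a·p₁ + b·p₂ ≈ (0.979, -0.180, -0.098); φ = arcsin(p_z) ≈ -5.63°, λ = atan2(p_y, p_x) ≈ -10.41°.

≈ 5.6°S, 10.4°W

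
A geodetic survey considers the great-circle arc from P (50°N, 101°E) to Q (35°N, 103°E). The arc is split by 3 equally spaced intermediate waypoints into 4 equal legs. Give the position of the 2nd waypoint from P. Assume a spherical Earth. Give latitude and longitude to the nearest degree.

≈ (43°N, 102°E)

Convert each endpoint to a unit vector on the sphere (x = cos φ cos λ, y = cos φ sin λ, z = sin φ).
The central angle between the endpoints is δ = arccos(p₁·p₂) ≈ 0.263 rad (15.1°).
Interpolate at f = 2/4 with slerp weights a = sin((1−f)δ)/sin δ ≈ 0.504, b = sin(fδ)/sin δ ≈ 0.504.
p = a·p₁ + b·p₂ ≈ (-0.155, 0.721, 0.676); φ = arcsin(p_z) ≈ 42.50°, λ = atan2(p_y, p_x) ≈ 102.12°.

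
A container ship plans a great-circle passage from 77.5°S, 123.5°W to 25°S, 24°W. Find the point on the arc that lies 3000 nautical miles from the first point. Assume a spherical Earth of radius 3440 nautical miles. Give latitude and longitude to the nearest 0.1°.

Convert each endpoint to a unit vector on the sphere (x = cos φ cos λ, y = cos φ sin λ, z = sin φ).
The central angle between the endpoints is δ = arccos(p₁·p₂) ≈ 1.181 rad (67.7°). The total great-circle distance is δ·R ≈ 1.181 × 3440 ≈ 4062 nmi, so the target fraction is f = 3000/4062 ≈ 0.739.
Interpolate at f ≈ 0.739 with slerp weights a = sin((1−f)δ)/sin δ ≈ 0.328, b = sin(fδ)/sin δ ≈ 0.828.
p = a·p₁ + b·p₂ ≈ (0.646, -0.364, -0.671); φ = arcsin(p_z) ≈ -42.11°, λ = atan2(p_y, p_x) ≈ -29.42°.

≈ 42.1°S, 29.4°W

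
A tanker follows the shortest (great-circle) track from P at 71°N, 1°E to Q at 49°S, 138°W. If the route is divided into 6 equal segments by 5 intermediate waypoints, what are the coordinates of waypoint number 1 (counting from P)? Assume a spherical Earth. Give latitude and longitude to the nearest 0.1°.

≈ 66.8°N, 72.8°W

Convert each endpoint to a unit vector on the sphere (x = cos φ cos λ, y = cos φ sin λ, z = sin φ).
The central angle between the endpoints is δ = arccos(p₁·p₂) ≈ 2.636 rad (151.0°).
Interpolate at f = 1/6 with slerp weights a = sin((1−f)δ)/sin δ ≈ 1.673, b = sin(fδ)/sin δ ≈ 0.878.
p = a·p₁ + b·p₂ ≈ (0.117, -0.376, 0.919); φ = arcsin(p_z) ≈ 66.83°, λ = atan2(p_y, p_x) ≈ -72.76°.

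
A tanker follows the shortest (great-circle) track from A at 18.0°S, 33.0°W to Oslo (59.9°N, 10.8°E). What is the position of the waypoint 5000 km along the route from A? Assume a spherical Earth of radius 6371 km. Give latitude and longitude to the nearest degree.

The haversine formula gives a central angle δ ≈ 1.494 rad (85.6°) between the endpoints. The total great-circle distance is δ·R ≈ 1.494 × 6371 ≈ 9517 km, so the target fraction is f = 5000/9517 ≈ 0.525.
Interpolate at f ≈ 0.525 with slerp weights a = sin((1−f)δ)/sin δ ≈ 0.653, b = sin(fδ)/sin δ ≈ 0.709.
p = a·p₁ + b·p₂ ≈ (0.870, -0.272, 0.411); φ = arcsin(p_z) ≈ 24.29°, λ = atan2(p_y, p_x) ≈ -17.34°.

≈ 24°N, 17°W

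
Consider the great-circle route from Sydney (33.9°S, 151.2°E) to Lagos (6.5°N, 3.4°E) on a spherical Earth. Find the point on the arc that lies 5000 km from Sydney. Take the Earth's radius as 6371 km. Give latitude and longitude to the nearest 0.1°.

≈ 47.2°S, 93.1°E

Convert each endpoint to a unit vector on the sphere (x = cos φ cos λ, y = cos φ sin λ, z = sin φ).
The central angle between the endpoints is δ = arccos(p₁·p₂) ≈ 2.436 rad (139.6°). The total great-circle distance is δ·R ≈ 2.436 × 6371 ≈ 15517 km, so the target fraction is f = 5000/15517 ≈ 0.322.
Interpolate at f ≈ 0.322 with slerp weights a = sin((1−f)δ)/sin δ ≈ 1.536, b = sin(fδ)/sin δ ≈ 1.089.
p = a·p₁ + b·p₂ ≈ (-0.037, 0.679, -0.734); φ = arcsin(p_z) ≈ -47.19°, λ = atan2(p_y, p_x) ≈ 93.13°.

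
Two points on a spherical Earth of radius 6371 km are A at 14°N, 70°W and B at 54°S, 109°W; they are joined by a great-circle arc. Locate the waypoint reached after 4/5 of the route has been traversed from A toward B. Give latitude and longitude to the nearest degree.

Write both endpoints as unit vectors p₁, p₂ with components (cos φ cos λ, cos φ sin λ, sin φ).
The central angle between the endpoints is δ = arccos(p₁·p₂) ≈ 1.321 rad (75.7°).
Interpolate at f = 4/5 with slerp weights a = sin((1−f)δ)/sin δ ≈ 0.269, b = sin(fδ)/sin δ ≈ 0.899.
p = a·p₁ + b·p₂ ≈ (-0.083, -0.745, -0.662); φ = arcsin(p_z) ≈ -41.44°, λ = atan2(p_y, p_x) ≈ -96.32°.

≈ 41°S, 96°W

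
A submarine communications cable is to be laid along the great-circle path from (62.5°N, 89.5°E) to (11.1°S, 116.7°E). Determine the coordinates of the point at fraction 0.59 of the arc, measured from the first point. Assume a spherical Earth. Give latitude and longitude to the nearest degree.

Convert each endpoint to a unit vector on the sphere (x = cos φ cos λ, y = cos φ sin λ, z = sin φ).
The central angle between the endpoints is δ = arccos(p₁·p₂) ≈ 1.336 rad (76.6°).
Interpolate at f = 0.59 with slerp weights a = sin((1−f)δ)/sin δ ≈ 0.536, b = sin(fδ)/sin δ ≈ 0.729.
p = a·p₁ + b·p₂ ≈ (-0.319, 0.887, 0.335); φ = arcsin(p_z) ≈ 19.55°, λ = atan2(p_y, p_x) ≈ 109.81°.

≈ (20°N, 110°E)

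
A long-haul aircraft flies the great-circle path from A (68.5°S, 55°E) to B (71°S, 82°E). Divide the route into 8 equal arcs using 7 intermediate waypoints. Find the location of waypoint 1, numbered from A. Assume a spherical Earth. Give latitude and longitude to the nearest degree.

Write both endpoints as unit vectors p₁, p₂ with components (cos φ cos λ, cos φ sin λ, sin φ).
The central angle between the endpoints is δ = arccos(p₁·p₂) ≈ 0.167 rad (9.6°).
Interpolate at f = 1/8 with slerp weights a = sin((1−f)δ)/sin δ ≈ 0.876, b = sin(fδ)/sin δ ≈ 0.126.
p = a·p₁ + b·p₂ ≈ (0.190, 0.303, -0.934); φ = arcsin(p_z) ≈ -69.03°, λ = atan2(p_y, p_x) ≈ 57.97°.

≈ (69°S, 58°E)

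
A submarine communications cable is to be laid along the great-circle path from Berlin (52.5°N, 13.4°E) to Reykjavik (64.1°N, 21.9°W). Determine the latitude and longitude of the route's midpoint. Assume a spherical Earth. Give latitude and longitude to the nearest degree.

Write both endpoints as unit vectors p₁, p₂ with components (cos φ cos λ, cos φ sin λ, sin φ).
The central angle between the endpoints is δ = arccos(p₁·p₂) ≈ 0.375 rad (21.5°).
Interpolate at f = 1/2 with slerp weights a = sin((1−f)δ)/sin δ ≈ 0.509, b = sin(fδ)/sin δ ≈ 0.509.
p = a·p₁ + b·p₂ ≈ (0.508, -0.011, 0.862); φ = arcsin(p_z) ≈ 59.49°, λ = atan2(p_y, p_x) ≈ -1.25°.

≈ 59°N, 1°W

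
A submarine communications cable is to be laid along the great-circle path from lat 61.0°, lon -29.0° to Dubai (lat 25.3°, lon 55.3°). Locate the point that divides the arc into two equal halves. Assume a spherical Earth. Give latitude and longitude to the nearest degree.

≈ lat 51°, lon 28°

From cos δ = sin φ₁ sin φ₂ + cos φ₁ cos φ₂ cos Δλ, the central angle is δ ≈ 1.140 rad (65.3°).
Interpolate at f = 1/2 with slerp weights a = sin((1−f)δ)/sin δ ≈ 0.594, b = sin(fδ)/sin δ ≈ 0.594.
p = a·p₁ + b·p₂ ≈ (0.558, 0.302, 0.773); φ = arcsin(p_z) ≈ 50.65°, λ = atan2(p_y, p_x) ≈ 28.43°.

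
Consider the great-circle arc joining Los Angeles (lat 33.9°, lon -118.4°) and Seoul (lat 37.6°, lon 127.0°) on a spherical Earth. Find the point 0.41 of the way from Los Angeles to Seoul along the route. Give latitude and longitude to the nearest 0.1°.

From cos δ = sin φ₁ sin φ₂ + cos φ₁ cos φ₂ cos Δλ, the central angle is δ ≈ 1.504 rad (86.2°).
Interpolate at f = 0.41 with slerp weights a = sin((1−f)δ)/sin δ ≈ 0.777, b = sin(fδ)/sin δ ≈ 0.580.
p = a·p₁ + b·p₂ ≈ (-0.583, -0.201, 0.787); φ = arcsin(p_z) ≈ 51.92°, λ = atan2(p_y, p_x) ≈ -161.01°.

≈ lat 51.9°, lon -161.0°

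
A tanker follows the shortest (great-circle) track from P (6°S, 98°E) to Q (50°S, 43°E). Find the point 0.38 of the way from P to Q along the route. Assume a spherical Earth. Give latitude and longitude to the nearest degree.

≈ (25°S, 83°E)

Write both endpoints as unit vectors p₁, p₂ with components (cos φ cos λ, cos φ sin λ, sin φ).
The central angle between the endpoints is δ = arccos(p₁·p₂) ≈ 1.108 rad (63.5°).
Interpolate at f = 0.38 with slerp weights a = sin((1−f)δ)/sin δ ≈ 0.709, b = sin(fδ)/sin δ ≈ 0.457.
p = a·p₁ + b·p₂ ≈ (0.117, 0.898, -0.424); φ = arcsin(p_z) ≈ -25.08°, λ = atan2(p_y, p_x) ≈ 82.60°.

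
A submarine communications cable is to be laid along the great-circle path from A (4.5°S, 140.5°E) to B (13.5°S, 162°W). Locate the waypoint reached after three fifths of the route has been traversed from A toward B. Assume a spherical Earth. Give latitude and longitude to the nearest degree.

Write both endpoints as unit vectors p₁, p₂ with components (cos φ cos λ, cos φ sin λ, sin φ).
The central angle between the endpoints is δ = arccos(p₁·p₂) ≈ 1.001 rad (57.4°).
Interpolate at f = 3/5 with slerp weights a = sin((1−f)δ)/sin δ ≈ 0.463, b = sin(fδ)/sin δ ≈ 0.671.
p = a·p₁ + b·p₂ ≈ (-0.977, 0.092, -0.193); φ = arcsin(p_z) ≈ -11.13°, λ = atan2(p_y, p_x) ≈ 174.63°.

≈ (11°S, 175°E)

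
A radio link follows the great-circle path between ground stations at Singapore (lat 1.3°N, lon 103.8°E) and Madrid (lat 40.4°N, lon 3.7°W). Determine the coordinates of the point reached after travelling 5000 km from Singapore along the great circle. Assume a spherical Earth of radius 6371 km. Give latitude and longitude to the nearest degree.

≈ lat 29°N, lon 67°E

Convert each endpoint to a unit vector on the sphere (x = cos φ cos λ, y = cos φ sin λ, z = sin φ).
The central angle between the endpoints is δ = arccos(p₁·p₂) ≈ 1.787 rad (102.4°). The total great-circle distance is δ·R ≈ 1.787 × 6371 ≈ 11383 km, so the target fraction is f = 5000/11383 ≈ 0.439.
Interpolate at f ≈ 0.439 with slerp weights a = sin((1−f)δ)/sin δ ≈ 0.863, b = sin(fδ)/sin δ ≈ 0.723.
p = a·p₁ + b·p₂ ≈ (0.344, 0.802, 0.488); φ = arcsin(p_z) ≈ 29.24°, λ = atan2(p_y, p_x) ≈ 66.77°.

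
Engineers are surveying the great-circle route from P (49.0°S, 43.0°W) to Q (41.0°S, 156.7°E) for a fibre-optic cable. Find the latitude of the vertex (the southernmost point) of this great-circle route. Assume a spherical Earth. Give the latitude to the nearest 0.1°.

≈ 80.4°S

The great circle lies in the plane with unit normal n̂ = (p₁ × p₂)/|p₁ × p₂|.
Here n̂_z ≈ -0.167; the vertex latitude is φ_max = arccos|n̂_z| ≈ 80.4°.
Check via Clairaut: cos φ_max = |cos φ₁| · sin C = cos(49.0°)·sin(165.3°) ≈ 0.167, again giving ≈ 80.4°.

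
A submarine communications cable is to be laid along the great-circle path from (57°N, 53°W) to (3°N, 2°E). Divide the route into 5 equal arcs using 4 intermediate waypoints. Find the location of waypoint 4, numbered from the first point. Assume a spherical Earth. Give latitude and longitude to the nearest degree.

≈ (15°N, 5°W)

From cos δ = sin φ₁ sin φ₂ + cos φ₁ cos φ₂ cos Δλ, the central angle is δ ≈ 1.207 rad (69.2°).
Interpolate at f = 4/5 with slerp weights a = sin((1−f)δ)/sin δ ≈ 0.256, b = sin(fδ)/sin δ ≈ 0.880.
p = a·p₁ + b·p₂ ≈ (0.962, -0.081, 0.261); φ = arcsin(p_z) ≈ 15.10°, λ = atan2(p_y, p_x) ≈ -4.79°.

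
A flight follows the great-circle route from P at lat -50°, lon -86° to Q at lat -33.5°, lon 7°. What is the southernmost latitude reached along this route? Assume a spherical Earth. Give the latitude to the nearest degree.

≈ -54°

The great circle lies in the plane with unit normal n̂ = (p₁ × p₂)/|p₁ × p₂|.
Here n̂_z ≈ +0.583; the vertex latitude is φ_max = arccos|n̂_z| ≈ 54.4°.
Check via Clairaut: cos φ_max = |cos φ₁| · sin C = cos(50.0°)·sin(115.0°) ≈ 0.583, again giving ≈ 54.4°.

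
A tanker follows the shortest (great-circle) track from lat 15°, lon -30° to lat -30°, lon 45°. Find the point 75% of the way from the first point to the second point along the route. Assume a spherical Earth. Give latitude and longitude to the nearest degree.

From cos δ = sin φ₁ sin φ₂ + cos φ₁ cos φ₂ cos Δλ, the central angle is δ ≈ 1.484 rad (85.0°).
Interpolate at f = 0.75 with slerp weights a = sin((1−f)δ)/sin δ ≈ 0.364, b = sin(fδ)/sin δ ≈ 0.900.
p = a·p₁ + b·p₂ ≈ (0.856, 0.376, -0.356); φ = arcsin(p_z) ≈ -20.85°, λ = atan2(p_y, p_x) ≈ 23.70°.

≈ lat -21°, lon 24°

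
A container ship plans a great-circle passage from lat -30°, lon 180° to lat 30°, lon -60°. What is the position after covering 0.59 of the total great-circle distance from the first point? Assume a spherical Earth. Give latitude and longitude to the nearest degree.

Convert each endpoint to a unit vector on the sphere (x = cos φ cos λ, y = cos φ sin λ, z = sin φ).
The central angle between the endpoints is δ = arccos(p₁·p₂) ≈ 2.246 rad (128.7°).
Interpolate at f = 0.59 with slerp weights a = sin((1−f)δ)/sin δ ≈ 1.020, b = sin(fδ)/sin δ ≈ 1.243.
p = a·p₁ + b·p₂ ≈ (-0.345, -0.932, 0.111); φ = arcsin(p_z) ≈ 6.39°, λ = atan2(p_y, p_x) ≈ -110.32°.

≈ lat 6°, lon -110°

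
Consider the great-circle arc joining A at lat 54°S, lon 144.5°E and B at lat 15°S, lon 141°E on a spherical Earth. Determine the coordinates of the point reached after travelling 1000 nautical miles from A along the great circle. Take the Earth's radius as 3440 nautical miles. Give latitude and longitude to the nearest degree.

The haversine formula gives a central angle δ ≈ 0.682 rad (39.1°) between the endpoints. The total great-circle distance is δ·R ≈ 0.682 × 3440 ≈ 2347 nmi, so the target fraction is f = 1000/2347 ≈ 0.426.
Interpolate at f ≈ 0.426 with slerp weights a = sin((1−f)δ)/sin δ ≈ 0.605, b = sin(fδ)/sin δ ≈ 0.455.
p = a·p₁ + b·p₂ ≈ (-0.631, 0.483, -0.607); φ = arcsin(p_z) ≈ -37.40°, λ = atan2(p_y, p_x) ≈ 142.57°.

≈ lat 37°S, lon 143°E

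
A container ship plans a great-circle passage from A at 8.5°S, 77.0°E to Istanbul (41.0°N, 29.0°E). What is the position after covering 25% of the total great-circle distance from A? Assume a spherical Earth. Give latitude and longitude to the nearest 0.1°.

≈ 4.7°N, 66.9°E

Convert each endpoint to a unit vector on the sphere (x = cos φ cos λ, y = cos φ sin λ, z = sin φ).
The central angle between the endpoints is δ = arccos(p₁·p₂) ≈ 1.157 rad (66.3°).
Interpolate at f = 0.25 with slerp weights a = sin((1−f)δ)/sin δ ≈ 0.833, b = sin(fδ)/sin δ ≈ 0.311.
p = a·p₁ + b·p₂ ≈ (0.391, 0.917, 0.081); φ = arcsin(p_z) ≈ 4.66°, λ = atan2(p_y, p_x) ≈ 66.91°.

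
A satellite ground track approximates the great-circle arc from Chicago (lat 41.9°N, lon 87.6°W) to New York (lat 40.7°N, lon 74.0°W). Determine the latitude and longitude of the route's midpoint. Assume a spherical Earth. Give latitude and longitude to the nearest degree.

The haversine formula gives a central angle δ ≈ 0.179 rad (10.3°) between the endpoints.
Interpolate at f = 1/2 with slerp weights a = sin((1−f)δ)/sin δ ≈ 0.502, b = sin(fδ)/sin δ ≈ 0.502.
p = a·p₁ + b·p₂ ≈ (0.121, -0.739, 0.663); φ = arcsin(p_z) ≈ 41.50°, λ = atan2(p_y, p_x) ≈ -80.74°.

≈ lat 42°N, lon 81°W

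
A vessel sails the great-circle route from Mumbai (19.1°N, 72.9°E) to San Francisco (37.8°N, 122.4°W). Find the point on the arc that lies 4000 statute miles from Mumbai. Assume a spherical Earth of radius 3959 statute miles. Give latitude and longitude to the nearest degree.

≈ (72°N, 114°E)

Convert each endpoint to a unit vector on the sphere (x = cos φ cos λ, y = cos φ sin λ, z = sin φ).
The central angle between the endpoints is δ = arccos(p₁·p₂) ≈ 2.117 rad (121.3°). The total great-circle distance is δ·R ≈ 2.117 × 3959 ≈ 8382 mi, so the target fraction is f = 4000/8382 ≈ 0.477.
Interpolate at f ≈ 0.477 with slerp weights a = sin((1−f)δ)/sin δ ≈ 1.047, b = sin(fδ)/sin δ ≈ 0.991.
p = a·p₁ + b·p₂ ≈ (-0.129, 0.284, 0.950); φ = arcsin(p_z) ≈ 71.83°, λ = atan2(p_y, p_x) ≈ 114.41°.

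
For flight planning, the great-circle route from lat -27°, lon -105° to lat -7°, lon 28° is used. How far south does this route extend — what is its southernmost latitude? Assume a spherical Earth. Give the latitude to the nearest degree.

The great circle lies in the plane with unit normal n̂ = (p₁ × p₂)/|p₁ × p₂|.
Here n̂_z ≈ +0.773; the vertex latitude is φ_max = arccos|n̂_z| ≈ 39.4°.

≈ -39°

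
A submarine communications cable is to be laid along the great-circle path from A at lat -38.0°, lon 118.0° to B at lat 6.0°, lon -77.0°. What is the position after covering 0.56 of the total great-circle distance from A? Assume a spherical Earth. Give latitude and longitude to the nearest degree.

≈ lat -52°, lon -108°

Convert each endpoint to a unit vector on the sphere (x = cos φ cos λ, y = cos φ sin λ, z = sin φ).
The central angle between the endpoints is δ = arccos(p₁·p₂) ≈ 2.535 rad (145.2°).
Interpolate at f = 0.56 with slerp weights a = sin((1−f)δ)/sin δ ≈ 1.574, b = sin(fδ)/sin δ ≈ 1.733.
p = a·p₁ + b·p₂ ≈ (-0.195, -0.584, -0.788); φ = arcsin(p_z) ≈ -52.00°, λ = atan2(p_y, p_x) ≈ -108.44°.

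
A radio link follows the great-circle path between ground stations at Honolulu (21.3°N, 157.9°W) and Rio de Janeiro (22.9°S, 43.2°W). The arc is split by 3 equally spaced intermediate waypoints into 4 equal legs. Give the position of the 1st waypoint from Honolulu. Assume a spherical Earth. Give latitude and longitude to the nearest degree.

≈ 11°N, 128°W

Convert each endpoint to a unit vector on the sphere (x = cos φ cos λ, y = cos φ sin λ, z = sin φ).
The central angle between the endpoints is δ = arccos(p₁·p₂) ≈ 2.094 rad (120.0°).
Interpolate at f = 1/4 with slerp weights a = sin((1−f)δ)/sin δ ≈ 1.155, b = sin(fδ)/sin δ ≈ 0.577.
p = a·p₁ + b·p₂ ≈ (-0.609, -0.769, 0.195); φ = arcsin(p_z) ≈ 11.23°, λ = atan2(p_y, p_x) ≈ -128.39°.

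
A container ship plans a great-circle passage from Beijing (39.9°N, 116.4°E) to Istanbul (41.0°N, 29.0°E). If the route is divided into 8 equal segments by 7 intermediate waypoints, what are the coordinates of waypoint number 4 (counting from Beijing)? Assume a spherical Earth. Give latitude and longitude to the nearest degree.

≈ 50°N, 73°E

From cos δ = sin φ₁ sin φ₂ + cos φ₁ cos φ₂ cos Δλ, the central angle is δ ≈ 1.107 rad (63.4°).
Interpolate at f = 4/8 with slerp weights a = sin((1−f)δ)/sin δ ≈ 0.588, b = sin(fδ)/sin δ ≈ 0.588.
p = a·p₁ + b·p₂ ≈ (0.187, 0.619, 0.763); φ = arcsin(p_z) ≈ 49.70°, λ = atan2(p_y, p_x) ≈ 73.15°.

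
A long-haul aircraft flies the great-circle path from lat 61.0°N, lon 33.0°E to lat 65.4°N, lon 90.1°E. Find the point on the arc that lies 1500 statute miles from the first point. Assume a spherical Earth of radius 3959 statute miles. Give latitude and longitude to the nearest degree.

The haversine formula gives a central angle δ ≈ 0.440 rad (25.2°) between the endpoints. The total great-circle distance is δ·R ≈ 0.440 × 3959 ≈ 1741 mi, so the target fraction is f = 1500/1741 ≈ 0.862.
Interpolate at f ≈ 0.862 with slerp weights a = sin((1−f)δ)/sin δ ≈ 0.143, b = sin(fδ)/sin δ ≈ 0.869.
p = a·p₁ + b·p₂ ≈ (0.057, 0.399, 0.915); φ = arcsin(p_z) ≈ 66.20°, λ = atan2(p_y, p_x) ≈ 81.81°.

≈ lat 66°N, lon 82°E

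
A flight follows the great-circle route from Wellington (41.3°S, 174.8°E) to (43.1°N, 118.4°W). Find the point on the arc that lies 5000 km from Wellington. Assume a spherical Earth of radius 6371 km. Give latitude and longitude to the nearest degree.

Convert each endpoint to a unit vector on the sphere (x = cos φ cos λ, y = cos φ sin λ, z = sin φ).
The central angle between the endpoints is δ = arccos(p₁·p₂) ≈ 1.808 rad (103.6°). The total great-circle distance is δ·R ≈ 1.808 × 6371 ≈ 11518 km, so the target fraction is f = 5000/11518 ≈ 0.434.
Interpolate at f ≈ 0.434 with slerp weights a = sin((1−f)δ)/sin δ ≈ 0.878, b = sin(fδ)/sin δ ≈ 0.727.
p = a·p₁ + b·p₂ ≈ (-0.910, -0.407, -0.083); φ = arcsin(p_z) ≈ -4.76°, λ = atan2(p_y, p_x) ≈ -155.89°.

≈ (5°S, 156°W)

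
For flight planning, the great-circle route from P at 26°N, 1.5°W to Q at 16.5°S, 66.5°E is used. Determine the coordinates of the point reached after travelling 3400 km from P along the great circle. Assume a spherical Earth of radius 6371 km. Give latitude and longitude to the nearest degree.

≈ 11°N, 27°E

The haversine formula gives a central angle δ ≈ 1.371 rad (78.6°) between the endpoints. The total great-circle distance is δ·R ≈ 1.371 × 6371 ≈ 8736 km, so the target fraction is f = 3400/8736 ≈ 0.389.
Interpolate at f ≈ 0.389 with slerp weights a = sin((1−f)δ)/sin δ ≈ 0.758, b = sin(fδ)/sin δ ≈ 0.519.
p = a·p₁ + b·p₂ ≈ (0.879, 0.439, 0.185); φ = arcsin(p_z) ≈ 10.65°, λ = atan2(p_y, p_x) ≈ 26.50°.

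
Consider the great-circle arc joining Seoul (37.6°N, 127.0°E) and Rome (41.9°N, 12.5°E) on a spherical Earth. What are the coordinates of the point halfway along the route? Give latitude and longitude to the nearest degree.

Write both endpoints as unit vectors p₁, p₂ with components (cos φ cos λ, cos φ sin λ, sin φ).
The central angle between the endpoints is δ = arccos(p₁·p₂) ≈ 1.407 rad (80.6°).
Interpolate at f = 1/2 with slerp weights a = sin((1−f)δ)/sin δ ≈ 0.656, b = sin(fδ)/sin δ ≈ 0.656.
p = a·p₁ + b·p₂ ≈ (0.164, 0.521, 0.838); φ = arcsin(p_z) ≈ 56.93°, λ = atan2(p_y, p_x) ≈ 72.53°.

≈ (57°N, 73°E)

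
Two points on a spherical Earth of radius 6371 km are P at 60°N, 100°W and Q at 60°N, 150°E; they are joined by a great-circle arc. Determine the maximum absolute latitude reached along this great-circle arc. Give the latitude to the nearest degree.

≈ 72°N

The great circle lies in the plane with unit normal n̂ = (p₁ × p₂)/|p₁ × p₂|.
Here n̂_z ≈ -0.314; the vertex latitude is φ_max = arccos|n̂_z| ≈ 71.7°.
Check via Clairaut: cos φ_max = |cos φ₁| · sin C = cos(60.0°)·sin(39.0°) ≈ 0.314, again giving ≈ 71.7°.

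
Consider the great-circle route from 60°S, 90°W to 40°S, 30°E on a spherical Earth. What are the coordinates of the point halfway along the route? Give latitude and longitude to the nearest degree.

From cos δ = sin φ₁ sin φ₂ + cos φ₁ cos φ₂ cos Δλ, the central angle is δ ≈ 1.197 rad (68.6°).
Interpolate at f = 1/2 with slerp weights a = sin((1−f)δ)/sin δ ≈ 0.605, b = sin(fδ)/sin δ ≈ 0.605.
p = a·p₁ + b·p₂ ≈ (0.401, -0.071, -0.913); φ = arcsin(p_z) ≈ -65.94°, λ = atan2(p_y, p_x) ≈ -10.00°.

≈ 66°S, 10°W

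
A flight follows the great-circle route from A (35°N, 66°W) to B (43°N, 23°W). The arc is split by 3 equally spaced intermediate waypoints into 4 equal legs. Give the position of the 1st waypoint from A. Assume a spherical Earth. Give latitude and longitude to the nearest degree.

≈ (38°N, 56°W)

Convert each endpoint to a unit vector on the sphere (x = cos φ cos λ, y = cos φ sin λ, z = sin φ).
The central angle between the endpoints is δ = arccos(p₁·p₂) ≈ 0.593 rad (34.0°).
Interpolate at f = 1/4 with slerp weights a = sin((1−f)δ)/sin δ ≈ 0.770, b = sin(fδ)/sin δ ≈ 0.264.
p = a·p₁ + b·p₂ ≈ (0.434, -0.652, 0.622); φ = arcsin(p_z) ≈ 38.45°, λ = atan2(p_y, p_x) ≈ -56.31°.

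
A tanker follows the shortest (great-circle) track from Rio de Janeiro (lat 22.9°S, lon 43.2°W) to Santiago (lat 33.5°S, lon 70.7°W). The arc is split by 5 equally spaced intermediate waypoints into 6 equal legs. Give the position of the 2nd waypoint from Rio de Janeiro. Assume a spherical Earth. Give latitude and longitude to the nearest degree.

≈ lat 27°S, lon 52°W

Convert each endpoint to a unit vector on the sphere (x = cos φ cos λ, y = cos φ sin λ, z = sin φ).
The central angle between the endpoints is δ = arccos(p₁·p₂) ≈ 0.460 rad (26.3°).
Interpolate at f = 2/6 with slerp weights a = sin((1−f)δ)/sin δ ≈ 0.680, b = sin(fδ)/sin δ ≈ 0.344.
p = a·p₁ + b·p₂ ≈ (0.551, -0.700, -0.454); φ = arcsin(p_z) ≈ -27.03°, λ = atan2(p_y, p_x) ≈ -51.75°.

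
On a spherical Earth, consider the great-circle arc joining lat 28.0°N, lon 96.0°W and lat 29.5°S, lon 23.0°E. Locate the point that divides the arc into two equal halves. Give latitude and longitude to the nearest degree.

≈ lat 1°S, lon 37°W

Convert each endpoint to a unit vector on the sphere (x = cos φ cos λ, y = cos φ sin λ, z = sin φ).
The central angle between the endpoints is δ = arccos(p₁·p₂) ≈ 2.219 rad (127.1°).
Interpolate at f = 1/2 with slerp weights a = sin((1−f)δ)/sin δ ≈ 1.123, b = sin(fδ)/sin δ ≈ 1.123.
p = a·p₁ + b·p₂ ≈ (0.796, -0.604, -0.026); φ = arcsin(p_z) ≈ -1.48°, λ = atan2(p_y, p_x) ≈ -37.20°.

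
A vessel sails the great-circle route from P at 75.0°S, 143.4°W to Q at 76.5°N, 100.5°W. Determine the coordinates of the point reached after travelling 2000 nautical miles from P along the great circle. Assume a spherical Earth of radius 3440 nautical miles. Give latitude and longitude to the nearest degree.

≈ 42°S, 128°W

Write both endpoints as unit vectors p₁, p₂ with components (cos φ cos λ, cos φ sin λ, sin φ).
The central angle between the endpoints is δ = arccos(p₁·p₂) ≈ 2.679 rad (153.5°). The total great-circle distance is δ·R ≈ 2.679 × 3440 ≈ 9216 nmi, so the target fraction is f = 2000/9216 ≈ 0.217.
Interpolate at f ≈ 0.217 with slerp weights a = sin((1−f)δ)/sin δ ≈ 1.937, b = sin(fδ)/sin δ ≈ 1.231.
p = a·p₁ + b·p₂ ≈ (-0.455, -0.582, -0.674); φ = arcsin(p_z) ≈ -42.41°, λ = atan2(p_y, p_x) ≈ -128.04°.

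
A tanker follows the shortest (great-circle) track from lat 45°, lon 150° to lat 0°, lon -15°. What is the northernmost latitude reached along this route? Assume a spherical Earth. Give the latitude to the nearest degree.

≈ 75°

The great circle lies in the plane with unit normal n̂ = (p₁ × p₂)/|p₁ × p₂|.
Here n̂_z ≈ -0.251; the vertex latitude is φ_max = arccos|n̂_z| ≈ 75.5°.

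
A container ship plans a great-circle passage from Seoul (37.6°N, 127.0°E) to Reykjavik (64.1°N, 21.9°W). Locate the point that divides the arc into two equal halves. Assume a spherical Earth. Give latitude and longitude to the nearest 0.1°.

Convert each endpoint to a unit vector on the sphere (x = cos φ cos λ, y = cos φ sin λ, z = sin φ).
The central angle between the endpoints is δ = arccos(p₁·p₂) ≈ 1.316 rad (75.4°).
Interpolate at f = 1/2 with slerp weights a = sin((1−f)δ)/sin δ ≈ 0.632, b = sin(fδ)/sin δ ≈ 0.632.
p = a·p₁ + b·p₂ ≈ (-0.045, 0.297, 0.954); φ = arcsin(p_z) ≈ 72.53°, λ = atan2(p_y, p_x) ≈ 98.66°.

≈ (72.5°N, 98.7°E)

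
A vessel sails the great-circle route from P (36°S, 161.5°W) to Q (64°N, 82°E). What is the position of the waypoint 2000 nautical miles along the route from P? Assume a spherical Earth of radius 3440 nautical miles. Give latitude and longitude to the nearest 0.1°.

≈ (6.7°S, 178.9°W)

From cos δ = sin φ₁ sin φ₂ + cos φ₁ cos φ₂ cos Δλ, the central angle is δ ≈ 2.328 rad (133.4°). The total great-circle distance is δ·R ≈ 2.328 × 3440 ≈ 8007 nmi, so the target fraction is f = 2000/8007 ≈ 0.250.
Interpolate at f ≈ 0.250 with slerp weights a = sin((1−f)δ)/sin δ ≈ 1.354, b = sin(fδ)/sin δ ≈ 0.755.
p = a·p₁ + b·p₂ ≈ (-0.993, -0.020, -0.117); φ = arcsin(p_z) ≈ -6.73°, λ = atan2(p_y, p_x) ≈ -178.86°.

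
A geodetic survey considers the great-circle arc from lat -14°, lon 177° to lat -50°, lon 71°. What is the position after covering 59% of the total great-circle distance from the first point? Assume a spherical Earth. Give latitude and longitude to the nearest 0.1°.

≈ lat -48.9°, lon 128.7°

Convert each endpoint to a unit vector on the sphere (x = cos φ cos λ, y = cos φ sin λ, z = sin φ).
The central angle between the endpoints is δ = arccos(p₁·p₂) ≈ 1.557 rad (89.2°).
Interpolate at f = 0.59 with slerp weights a = sin((1−f)δ)/sin δ ≈ 0.596, b = sin(fδ)/sin δ ≈ 0.795.
p = a·p₁ + b·p₂ ≈ (-0.411, 0.513, -0.753); φ = arcsin(p_z) ≈ -48.87°, λ = atan2(p_y, p_x) ≈ 128.69°.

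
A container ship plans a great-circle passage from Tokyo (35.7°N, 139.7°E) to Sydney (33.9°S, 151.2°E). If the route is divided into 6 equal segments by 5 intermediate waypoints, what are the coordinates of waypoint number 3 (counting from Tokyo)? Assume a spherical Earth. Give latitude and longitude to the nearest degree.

Convert each endpoint to a unit vector on the sphere (x = cos φ cos λ, y = cos φ sin λ, z = sin φ).
The central angle between the endpoints is δ = arccos(p₁·p₂) ≈ 1.229 rad (70.4°).
Interpolate at f = 3/6 with slerp weights a = sin((1−f)δ)/sin δ ≈ 0.612, b = sin(fδ)/sin δ ≈ 0.612.
p = a·p₁ + b·p₂ ≈ (-0.824, 0.566, 0.016); φ = arcsin(p_z) ≈ 0.90°, λ = atan2(p_y, p_x) ≈ 145.51°.

≈ 1°N, 146°E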